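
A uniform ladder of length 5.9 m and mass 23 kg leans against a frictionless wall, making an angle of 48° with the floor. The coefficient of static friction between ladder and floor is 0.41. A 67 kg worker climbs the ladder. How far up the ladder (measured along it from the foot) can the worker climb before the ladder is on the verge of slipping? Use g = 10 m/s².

Take moments about the foot of the ladder.
Ladder weight 23×10 = 230 N acts at 2.95 m along the ladder; its horizontal arm is 2.95·cos48° = 1.974 m → τ = 454 N·m clockwise.
Worker weight 67×10 = 670 N at distance d → arm d·cos48° → τ = 670·d·0.6691 clockwise.
Wall normal N at the top has arm L sinθ = 4.385 m counterclockwise, so Στ = 0 gives N·4.385 = 454 + 448.3·d.
ΣFy = 0 ⇒ N_floor = 900 N, so the maximum friction is μ_s·N_floor = 0.41×900 = 369 N. ΣFx = 0 ⇒ N_wall = f, so at the slipping point N = 369 N.
Substituting: 369×4.385 = 454 + 448.3·d ⇒ d = (1618 − 454) / 448.3 = 2.6 m.

d ≈ 2.6 m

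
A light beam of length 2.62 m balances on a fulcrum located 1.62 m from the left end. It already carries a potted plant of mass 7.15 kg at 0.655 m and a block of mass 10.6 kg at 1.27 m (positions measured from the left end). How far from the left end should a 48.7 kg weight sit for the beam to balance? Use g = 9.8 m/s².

Choose the fulcrum (at 1.62 m from the left end) as the axis so the support reaction has zero arm there.
Potted plant: 7.15 × 9.8 = 70.07 N down at 0.655 m → arm 0.965 m, τ = 70.07 × 0.965 = 67.62 N·m counterclockwise.
Block: 10.6 × 9.8 = 103.9 N down at 1.27 m → arm 0.35 m, τ = 103.9 × 0.35 = 36.37 N·m counterclockwise.
Net moment of existing loads = 104 N·m counterclockwise.
The weight weighs 48.7 × 9.8 = 477.3 N and must supply an equal clockwise moment, so its lever arm about the fulcrum is 104 / 477.3 = 0.218 m.
That puts it at 1.62 + 0.218 = 1.84 m from the left end.

x ≈ 1.84 m from the left end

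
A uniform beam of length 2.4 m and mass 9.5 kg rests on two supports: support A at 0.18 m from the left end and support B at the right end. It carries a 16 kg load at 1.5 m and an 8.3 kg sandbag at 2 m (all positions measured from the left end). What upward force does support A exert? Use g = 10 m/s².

R_A ≈ 131 N

Choose support B as the axis so its reaction then has zero moment arm.
Beam weight: 9.5 × 10 = 95 N down at 1.2 m → arm 1.2 m, τ = 95 × 1.2 = 114 N·m counterclockwise.
Load: 16 × 10 = 160 N down at 1.5 m → arm 0.9 m, τ = 160 × 0.9 = 144 N·m counterclockwise.
Sandbag: 8.3 × 10 = 83 N down at 2 m → arm 0.4 m, τ = 83 × 0.4 = 33.2 N·m counterclockwise.
Net load moment about support B = 291.2 N·m counterclockwise.
Reaction R at support A is upward at 0.18 m, arm 2.22 m → moment R × 2.22 clockwise.
Στ = 0 ⇒ R × 2.22 = 291.2 ⇒ R = 131 N.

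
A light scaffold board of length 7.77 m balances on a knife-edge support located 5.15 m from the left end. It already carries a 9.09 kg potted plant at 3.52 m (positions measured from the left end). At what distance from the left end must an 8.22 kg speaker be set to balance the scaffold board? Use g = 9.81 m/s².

Taking torques about the knife-edge support (at 5.15 m from the left end):
Potted plant: 9.09 × 9.81 = 89.17 N down at 3.52 m → arm 1.63 m, τ = 89.17 × 1.63 = 145.3 N·m counterclockwise.
Net moment of existing loads = 145.3 N·m counterclockwise.
The speaker weighs 8.22 × 9.81 = 80.64 N and must supply an equal clockwise moment, so its lever arm about the knife-edge support is 145.3 / 80.64 = 1.8 m.
That puts it at 5.15 + 1.8 = 6.95 m from the left end.

x ≈ 6.95 m from the left end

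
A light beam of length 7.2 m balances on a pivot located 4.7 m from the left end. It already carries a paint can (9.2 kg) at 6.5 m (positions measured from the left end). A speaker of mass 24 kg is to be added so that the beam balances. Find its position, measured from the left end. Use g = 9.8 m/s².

Sum moments about the pivot (at 4.7 m from the left end) (the support reaction has zero arm there).
Paint can: 9.2 × 9.8 = 90.16 N down at 6.5 m → arm 1.8 m, τ = 90.16 × 1.8 = 162.3 N·m clockwise.
Net moment of existing loads = 162.3 N·m clockwise.
The speaker weighs 24 × 9.8 = 235.2 N and must supply an equal counterclockwise moment, so its lever arm about the pivot is 162.3 / 235.2 = 0.69 m.
That puts it at 4.7 − 0.69 = 4.01 m from the left end.

x ≈ 4.01 m from the left end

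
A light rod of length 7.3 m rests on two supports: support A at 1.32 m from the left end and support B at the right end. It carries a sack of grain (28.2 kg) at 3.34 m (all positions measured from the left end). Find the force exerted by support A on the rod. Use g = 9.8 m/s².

R_A ≈ 183 N

Sum moments about support B (its reaction then has zero moment arm).
Sack of grain: 28.2 × 9.8 = 276.4 N down at 3.34 m → arm 3.96 m, τ = 276.4 × 3.96 = 1095 N·m counterclockwise.
Net load moment about support B = 1095 N·m counterclockwise.
Reaction R at support A is upward at 1.32 m, arm 5.98 m → moment R × 5.98 clockwise.
Setting net torque to zero: R × 5.98 = 1095 → R = 183 N.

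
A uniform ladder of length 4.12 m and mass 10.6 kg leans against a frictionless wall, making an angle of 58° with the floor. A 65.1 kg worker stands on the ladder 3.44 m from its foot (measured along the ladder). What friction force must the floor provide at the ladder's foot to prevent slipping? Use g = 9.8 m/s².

Taking torques about the foot of the ladder:
Ladder weight 10.6×9.8 = 103.9 N acts at 2.06 m along the ladder; its horizontal arm is 2.06·cos58° = 1.092 m → τ = 113.5 N·m clockwise.
Worker: 65.1×9.8 = 638 N at 3.44 m → arm 1.823 m → τ = 1163 N·m clockwise.
Wall normal N acts horizontally at the top; its moment arm is the height L sinθ = 4.12·sin58° = 3.494 m, counterclockwise.
For rotational equilibrium, N × 3.494 = 1276, so N = 365 N.
ΣFx = 0: friction at the foot balances the wall's push, so f = N_wall = 365 N.

f ≈ 365 N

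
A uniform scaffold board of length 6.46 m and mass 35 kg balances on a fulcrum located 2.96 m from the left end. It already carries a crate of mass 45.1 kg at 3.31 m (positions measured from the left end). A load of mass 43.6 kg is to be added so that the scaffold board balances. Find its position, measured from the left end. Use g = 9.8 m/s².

Take moments about the fulcrum (at 2.96 m from the left end).
Beam weight: 35 × 9.8 = 343 N down at 3.23 m → arm 0.27 m, τ = 343 × 0.27 = 92.61 N·m clockwise.
Crate: 45.1 × 9.8 = 442 N down at 3.31 m → arm 0.35 m, τ = 442 × 0.35 = 154.7 N·m clockwise.
Net moment of existing loads = 247.3 N·m clockwise.
The load weighs 43.6 × 9.8 = 427.3 N and must supply an equal counterclockwise moment, so its lever arm about the fulcrum is 247.3 / 427.3 = 0.579 m.
That puts it at 2.96 − 0.579 = 2.38 m from the left end.

x ≈ 2.38 m from the left end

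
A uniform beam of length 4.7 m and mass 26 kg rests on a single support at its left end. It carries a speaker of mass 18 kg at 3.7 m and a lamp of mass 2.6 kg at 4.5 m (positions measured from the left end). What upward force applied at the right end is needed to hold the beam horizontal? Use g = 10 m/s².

F ≈ 297 N

About the left end:
Beam weight: 26 × 10 = 260 N down at 2.35 m → arm 2.35 m, τ = 260 × 2.35 = 611 N·m clockwise.
Speaker: 18 × 10 = 180 N down at 3.7 m → arm 3.7 m, τ = 180 × 3.7 = 666 N·m clockwise.
Lamp: 2.6 × 10 = 26 N down at 4.5 m → arm 4.5 m, τ = 26 × 4.5 = 117 N·m clockwise.
Net moment of the loads = 1394 N·m clockwise.
The upward force F acts at the right end, arm 4.7 m, giving F × 4.7 counterclockwise.
Στ = 0 ⇒ F × 4.7 = 1394 ⇒ F = 1394 / 4.7 = 297 N.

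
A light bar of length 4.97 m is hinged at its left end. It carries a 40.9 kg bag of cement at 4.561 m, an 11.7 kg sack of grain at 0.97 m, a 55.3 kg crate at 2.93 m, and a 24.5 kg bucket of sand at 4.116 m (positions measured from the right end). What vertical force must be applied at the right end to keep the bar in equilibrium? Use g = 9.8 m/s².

Sum moments about the left end (the unknown pivot reaction has zero arm there).
Bag of cement: 40.9 × 9.8 = 400.8 N down at 4.561 m → arm 0.409 m, τ = 400.8 × 0.409 = 163.9 N·m clockwise.
Sack of grain: 11.7 × 9.8 = 114.7 N down at 0.97 m → arm 4 m, τ = 114.7 × 4 = 458.8 N·m clockwise.
Crate: 55.3 × 9.8 = 541.9 N down at 2.93 m → arm 2.04 m, τ = 541.9 × 2.04 = 1105 N·m clockwise.
Bucket of sand: 24.5 × 9.8 = 240.1 N down at 4.116 m → arm 0.854 m, τ = 240.1 × 0.854 = 205 N·m clockwise.
Net moment of the loads = 1933 N·m clockwise.
The upward force F acts at the right end, arm 4.97 m, giving F × 4.97 counterclockwise.
Balancing moments: F × 4.97 = 1933, giving F = 1933 / 4.97 = 389 N.

F ≈ 389 N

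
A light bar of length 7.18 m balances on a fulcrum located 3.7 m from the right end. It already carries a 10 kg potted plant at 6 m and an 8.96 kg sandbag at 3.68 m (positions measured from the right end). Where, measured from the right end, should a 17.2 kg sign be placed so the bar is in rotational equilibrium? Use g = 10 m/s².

Take moments about the fulcrum (at 3.7 m from the right end).
Potted plant: 10 × 10 = 100 N down at 6 m → arm 2.3 m, τ = 100 × 2.3 = 230 N·m counterclockwise.
Sandbag: 8.96 × 10 = 89.6 N down at 3.68 m → arm 0.02 m, τ = 89.6 × 0.02 = 1.792 N·m clockwise.
Net moment of existing loads = 228.2 N·m counterclockwise.
The sign weighs 17.2 × 10 = 172 N and must supply an equal clockwise moment, so its lever arm about the fulcrum is 228.2 / 172 = 1.33 m.
That puts it at 3.7 − 1.33 = 2.37 m from the right end.

x ≈ 2.37 m from the right end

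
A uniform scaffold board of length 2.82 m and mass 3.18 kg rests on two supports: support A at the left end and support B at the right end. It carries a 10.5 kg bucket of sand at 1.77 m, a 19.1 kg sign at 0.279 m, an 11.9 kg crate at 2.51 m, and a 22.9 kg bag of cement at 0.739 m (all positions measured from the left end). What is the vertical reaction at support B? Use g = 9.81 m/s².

About support A:
Beam weight: 3.18 × 9.81 = 31.2 N down at 1.41 m → arm 1.41 m, τ = 31.2 × 1.41 = 43.99 N·m clockwise.
Bucket of sand: 10.5 × 9.81 = 103 N down at 1.77 m → arm 1.77 m, τ = 103 × 1.77 = 182.3 N·m clockwise.
Sign: 19.1 × 9.81 = 187.4 N down at 0.279 m → arm 0.279 m, τ = 187.4 × 0.279 = 52.28 N·m clockwise.
Crate: 11.9 × 9.81 = 116.7 N down at 2.51 m → arm 2.51 m, τ = 116.7 × 2.51 = 292.9 N·m clockwise.
Bag of cement: 22.9 × 9.81 = 224.6 N down at 0.739 m → arm 0.739 m, τ = 224.6 × 0.739 = 166 N·m clockwise.
Net load moment about support A = 737.5 N·m clockwise.
Reaction R at support B is upward at 2.82 m, arm 2.82 m → moment R × 2.82 counterclockwise.
Balancing moments: R × 2.82 = 737.5, giving R = 262 N.

R_B ≈ 262 N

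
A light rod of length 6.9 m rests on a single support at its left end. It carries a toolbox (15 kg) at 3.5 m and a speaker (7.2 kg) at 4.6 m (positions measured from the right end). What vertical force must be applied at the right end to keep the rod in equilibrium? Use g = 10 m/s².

Choose the left end as the axis so the unknown pivot reaction has zero arm there.
Toolbox: 15 × 10 = 150 N down at 3.5 m → arm 3.4 m, τ = 150 × 3.4 = 510 N·m clockwise.
Speaker: 7.2 × 10 = 72 N down at 4.6 m → arm 2.3 m, τ = 72 × 2.3 = 165.6 N·m clockwise.
Net moment of the loads = 675.6 N·m clockwise.
The upward force F acts at the right end, arm 6.9 m, giving F × 6.9 counterclockwise.
Balancing moments: F × 6.9 = 675.6, giving F = 675.6 / 6.9 = 97.9 N.

F ≈ 97.9 N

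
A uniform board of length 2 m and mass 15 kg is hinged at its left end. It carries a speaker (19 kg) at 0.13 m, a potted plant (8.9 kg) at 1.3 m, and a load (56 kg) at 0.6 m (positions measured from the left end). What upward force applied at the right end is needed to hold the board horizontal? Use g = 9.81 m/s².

About the left end:
Beam weight: 15 × 9.81 = 147.2 N down at 1 m → arm 1 m, τ = 147.2 × 1 = 147.2 N·m clockwise.
Speaker: 19 × 9.81 = 186.4 N down at 0.13 m → arm 0.13 m, τ = 186.4 × 0.13 = 24.23 N·m clockwise.
Potted plant: 8.9 × 9.81 = 87.31 N down at 1.3 m → arm 1.3 m, τ = 87.31 × 1.3 = 113.5 N·m clockwise.
Load: 56 × 9.81 = 549.4 N down at 0.6 m → arm 0.6 m, τ = 549.4 × 0.6 = 329.6 N·m clockwise.
Net moment of the loads = 614.5 N·m clockwise.
The upward force F acts at the right end, arm 2 m, giving F × 2 counterclockwise.
For rotational equilibrium, F × 2 = 614.5, so F = 614.5 / 2 = 307 N.

F ≈ 307 N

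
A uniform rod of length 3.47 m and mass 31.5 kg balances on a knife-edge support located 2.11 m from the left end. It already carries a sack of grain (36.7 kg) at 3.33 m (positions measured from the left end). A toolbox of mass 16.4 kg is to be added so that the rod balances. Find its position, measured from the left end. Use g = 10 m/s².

Sum moments about the knife-edge support (at 2.11 m from the left end) (the support reaction has zero arm there).
Beam weight: 31.5 × 10 = 315 N down at 1.735 m → arm 0.375 m, τ = 315 × 0.375 = 118.1 N·m counterclockwise.
Sack of grain: 36.7 × 10 = 367 N down at 3.33 m → arm 1.22 m, τ = 367 × 1.22 = 447.7 N·m clockwise.
Net moment of existing loads = 329.6 N·m clockwise.
The toolbox weighs 16.4 × 10 = 164 N and must supply an equal counterclockwise moment, so its lever arm about the knife-edge support is 329.6 / 164 = 2.01 m.
That puts it at 2.11 − 2.01 = 0.1 m from the left end.

x ≈ 0.1 m from the left end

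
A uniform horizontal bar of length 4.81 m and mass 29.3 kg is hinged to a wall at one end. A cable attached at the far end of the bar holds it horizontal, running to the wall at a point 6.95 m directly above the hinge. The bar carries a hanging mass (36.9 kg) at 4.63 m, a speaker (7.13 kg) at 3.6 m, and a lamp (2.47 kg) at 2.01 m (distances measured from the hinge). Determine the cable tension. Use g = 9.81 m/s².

About the hinge:
Beam weight: 29.3 × 9.81 = 287.4 N down at 2.405 m → arm 2.405 m, τ = 287.4 × 2.405 = 691.2 N·m clockwise.
Hanging mass: 36.9 × 9.81 = 362 N down at 4.63 m → arm 4.63 m, τ = 362 × 4.63 = 1676 N·m clockwise.
Speaker: 7.13 × 9.81 = 69.95 N down at 3.6 m → arm 3.6 m, τ = 69.95 × 3.6 = 251.8 N·m clockwise.
Lamp: 2.47 × 9.81 = 24.23 N down at 2.01 m → arm 2.01 m, τ = 24.23 × 2.01 = 48.7 N·m clockwise.
Total clockwise load moment = 2668 N·m.
The cable tension T acts at 4.81 m; only its component perpendicular to the bar, T sinθ, produces torque. sinθ = h/√(h²+d²) = 6.95/√(6.95²+4.81²) = 0.8223.
Στ = 0 ⇒ T × 4.81 × 0.8223 = 2668 ⇒ T = 2668 / 3.955 = 675 N.

T ≈ 675 N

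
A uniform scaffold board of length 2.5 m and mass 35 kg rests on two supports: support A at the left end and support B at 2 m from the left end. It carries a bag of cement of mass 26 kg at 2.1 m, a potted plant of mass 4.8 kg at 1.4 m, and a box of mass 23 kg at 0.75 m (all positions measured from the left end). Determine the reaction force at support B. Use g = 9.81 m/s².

R_B ≈ 600 N

Sum moments about support A (its reaction then has zero moment arm).
Beam weight: 35 × 9.81 = 343.4 N down at 1.25 m → arm 1.25 m, τ = 343.4 × 1.25 = 429.2 N·m clockwise.
Bag of cement: 26 × 9.81 = 255.1 N down at 2.1 m → arm 2.1 m, τ = 255.1 × 2.1 = 535.7 N·m clockwise.
Potted plant: 4.8 × 9.81 = 47.09 N down at 1.4 m → arm 1.4 m, τ = 47.09 × 1.4 = 65.93 N·m clockwise.
Box: 23 × 9.81 = 225.6 N down at 0.75 m → arm 0.75 m, τ = 225.6 × 0.75 = 169.2 N·m clockwise.
Net load moment about support A = 1200 N·m clockwise.
Reaction R at support B is upward at 2 m, arm 2 m → moment R × 2 counterclockwise.
Στ = 0 ⇒ R × 2 = 1200 ⇒ R = 600 N.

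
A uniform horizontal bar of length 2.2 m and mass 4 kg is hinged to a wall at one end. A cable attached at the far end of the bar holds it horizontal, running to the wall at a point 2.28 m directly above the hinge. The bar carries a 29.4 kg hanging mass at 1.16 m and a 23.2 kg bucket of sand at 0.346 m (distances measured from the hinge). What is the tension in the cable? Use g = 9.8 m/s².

T ≈ 288 N

About the hinge:
Beam weight: 4 × 9.8 = 39.2 N down at 1.1 m → arm 1.1 m, τ = 39.2 × 1.1 = 43.12 N·m clockwise.
Hanging mass: 29.4 × 9.8 = 288.1 N down at 1.16 m → arm 1.16 m, τ = 288.1 × 1.16 = 334.2 N·m clockwise.
Bucket of sand: 23.2 × 9.8 = 227.4 N down at 0.346 m → arm 0.346 m, τ = 227.4 × 0.346 = 78.68 N·m clockwise.
Total clockwise load moment = 456 N·m.
The cable tension T acts at 2.2 m; only its component perpendicular to the bar, T sinθ, produces torque. sinθ = h/√(h²+d²) = 2.28/√(2.28²+2.2²) = 0.7196.
Στ = 0 ⇒ T × 2.2 × 0.7196 = 456 ⇒ T = 456 / 1.583 = 288 N.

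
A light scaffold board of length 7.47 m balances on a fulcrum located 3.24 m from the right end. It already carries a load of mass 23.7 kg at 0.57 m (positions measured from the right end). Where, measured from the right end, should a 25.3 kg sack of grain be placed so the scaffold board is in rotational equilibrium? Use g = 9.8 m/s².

x ≈ 5.74 m from the right end

About the fulcrum (at 3.24 m from the right end):
Load: 23.7 × 9.8 = 232.3 N down at 0.57 m → arm 2.67 m, τ = 232.3 × 2.67 = 620.2 N·m clockwise.
Net moment of existing loads = 620.2 N·m clockwise.
The sack of grain weighs 25.3 × 9.8 = 247.9 N and must supply an equal counterclockwise moment, so its lever arm about the fulcrum is 620.2 / 247.9 = 2.5 m.
That puts it at 3.24 + 2.5 = 5.74 m from the right end.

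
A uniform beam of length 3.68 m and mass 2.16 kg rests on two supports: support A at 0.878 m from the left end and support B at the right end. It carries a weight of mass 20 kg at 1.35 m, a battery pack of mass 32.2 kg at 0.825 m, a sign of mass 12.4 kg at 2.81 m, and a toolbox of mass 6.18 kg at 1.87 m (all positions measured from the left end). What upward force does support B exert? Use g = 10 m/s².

Choose support A as the axis so its reaction then has zero moment arm.
Beam weight: 2.16 × 10 = 21.6 N down at 1.84 m → arm 0.962 m, τ = 21.6 × 0.962 = 20.78 N·m clockwise.
Weight: 20 × 10 = 200 N down at 1.35 m → arm 0.472 m, τ = 200 × 0.472 = 94.4 N·m clockwise.
Battery pack: 32.2 × 10 = 322 N down at 0.825 m → arm 0.053 m, τ = 322 × 0.053 = 17.07 N·m counterclockwise.
Sign: 12.4 × 10 = 124 N down at 2.81 m → arm 1.932 m, τ = 124 × 1.932 = 239.6 N·m clockwise.
Toolbox: 6.18 × 10 = 61.8 N down at 1.87 m → arm 0.992 m, τ = 61.8 × 0.992 = 61.31 N·m clockwise.
Net load moment about support A = 399 N·m clockwise.
Reaction R at support B is upward at 3.68 m, arm 2.802 m → moment R × 2.802 counterclockwise.
Balancing moments: R × 2.802 = 399, giving R = 142 N.

R_B ≈ 142 N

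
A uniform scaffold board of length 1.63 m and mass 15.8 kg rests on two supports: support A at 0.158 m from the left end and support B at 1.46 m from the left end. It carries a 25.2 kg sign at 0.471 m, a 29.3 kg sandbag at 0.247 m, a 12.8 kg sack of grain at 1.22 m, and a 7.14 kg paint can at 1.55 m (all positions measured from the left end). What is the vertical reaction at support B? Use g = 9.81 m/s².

R_B ≈ 335 N

Sum moments about support A (its reaction then has zero moment arm).
Beam weight: 15.8 × 9.81 = 155 N down at 0.815 m → arm 0.657 m, τ = 155 × 0.657 = 101.8 N·m clockwise.
Sign: 25.2 × 9.81 = 247.2 N down at 0.471 m → arm 0.313 m, τ = 247.2 × 0.313 = 77.37 N·m clockwise.
Sandbag: 29.3 × 9.81 = 287.4 N down at 0.247 m → arm 0.089 m, τ = 287.4 × 0.089 = 25.58 N·m clockwise.
Sack of grain: 12.8 × 9.81 = 125.6 N down at 1.22 m → arm 1.062 m, τ = 125.6 × 1.062 = 133.4 N·m clockwise.
Paint can: 7.14 × 9.81 = 70.04 N down at 1.55 m → arm 1.392 m, τ = 70.04 × 1.392 = 97.5 N·m clockwise.
Net load moment about support A = 435.6 N·m clockwise.
Reaction R at support B is upward at 1.46 m, arm 1.302 m → moment R × 1.302 counterclockwise.
Setting net torque to zero: R × 1.302 = 435.6 → R = 335 N.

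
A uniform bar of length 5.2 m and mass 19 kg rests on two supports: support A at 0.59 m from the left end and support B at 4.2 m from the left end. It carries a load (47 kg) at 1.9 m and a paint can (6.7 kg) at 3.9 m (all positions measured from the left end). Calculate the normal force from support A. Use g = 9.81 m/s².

About support B:
Beam weight: 19 × 9.81 = 186.4 N down at 2.6 m → arm 1.6 m, τ = 186.4 × 1.6 = 298.2 N·m counterclockwise.
Load: 47 × 9.81 = 461.1 N down at 1.9 m → arm 2.3 m, τ = 461.1 × 2.3 = 1061 N·m counterclockwise.
Paint can: 6.7 × 9.81 = 65.73 N down at 3.9 m → arm 0.3 m, τ = 65.73 × 0.3 = 19.72 N·m counterclockwise.
Net load moment about support B = 1379 N·m counterclockwise.
Reaction R at support A is upward at 0.59 m, arm 3.61 m → moment R × 3.61 clockwise.
Στ = 0 ⇒ R × 3.61 = 1379 ⇒ R = 382 N.

R_A ≈ 382 N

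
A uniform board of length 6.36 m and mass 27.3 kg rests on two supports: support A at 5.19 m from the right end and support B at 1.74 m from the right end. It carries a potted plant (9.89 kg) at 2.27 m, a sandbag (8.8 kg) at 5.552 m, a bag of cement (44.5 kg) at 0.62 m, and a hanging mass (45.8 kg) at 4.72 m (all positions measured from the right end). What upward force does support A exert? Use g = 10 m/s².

Sum moments about support B (its reaction then has zero moment arm).
Beam weight: 27.3 × 10 = 273 N down at 3.18 m → arm 1.44 m, τ = 273 × 1.44 = 393.1 N·m counterclockwise.
Potted plant: 9.89 × 10 = 98.9 N down at 2.27 m → arm 0.53 m, τ = 98.9 × 0.53 = 52.42 N·m counterclockwise.
Sandbag: 8.8 × 10 = 88 N down at 5.552 m → arm 3.812 m, τ = 88 × 3.812 = 335.5 N·m counterclockwise.
Bag of cement: 44.5 × 10 = 445 N down at 0.62 m → arm 1.12 m, τ = 445 × 1.12 = 498.4 N·m clockwise.
Hanging mass: 45.8 × 10 = 458 N down at 4.72 m → arm 2.98 m, τ = 458 × 2.98 = 1365 N·m counterclockwise.
Net load moment about support B = 1648 N·m counterclockwise.
Reaction R at support A is upward at 5.19 m, arm 3.45 m → moment R × 3.45 clockwise.
Setting net torque to zero: R × 3.45 = 1648 → R = 478 N.

R_A ≈ 478 N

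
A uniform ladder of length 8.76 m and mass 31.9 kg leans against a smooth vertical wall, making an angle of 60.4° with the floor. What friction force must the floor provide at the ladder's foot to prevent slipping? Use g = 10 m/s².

Take moments about the foot of the ladder.
Ladder weight 31.9×10 = 319 N acts at 4.38 m along the ladder; its horizontal arm is 4.38·cos60.4° = 2.163 m → τ = 690 N·m clockwise.
Wall normal N acts horizontally at the top; its moment arm is the height L sinθ = 8.76·sin60.4° = 7.617 m, counterclockwise.
Balancing moments: N × 7.617 = 690, giving N = 90.6 N.
ΣFx = 0: friction at the foot balances the wall's push, so f = N_wall = 90.6 N.

f ≈ 90.6 N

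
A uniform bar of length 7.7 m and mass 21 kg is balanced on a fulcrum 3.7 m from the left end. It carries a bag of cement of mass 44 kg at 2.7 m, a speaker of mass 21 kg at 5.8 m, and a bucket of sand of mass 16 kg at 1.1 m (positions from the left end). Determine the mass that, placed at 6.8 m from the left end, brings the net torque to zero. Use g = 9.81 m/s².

Taking torques about the fulcrum (at 3.7 m from the left end):
Beam weight: 21 × 9.81 = 206 N down at 3.85 m → arm 0.15 m, τ = 206 × 0.15 = 30.9 N·m clockwise.
Bag of cement: 44 × 9.81 = 431.6 N down at 2.7 m → arm 1 m, τ = 431.6 × 1 = 431.6 N·m counterclockwise.
Speaker: 21 × 9.81 = 206 N down at 5.8 m → arm 2.1 m, τ = 206 × 2.1 = 432.6 N·m clockwise.
Bucket of sand: 16 × 9.81 = 157 N down at 1.1 m → arm 2.6 m, τ = 157 × 2.6 = 408.2 N·m counterclockwise.
Net moment of known loads = 376.3 N·m counterclockwise.
An unknown mass m at 6.8 m has arm 3.1 m; its moment is m·g·3.1 clockwise.
For rotational equilibrium, m × 9.81 × 3.1 = 376.3, so m = 376.3 / (9.81 × 3.1) = 12.4 kg.

m ≈ 12.4 kg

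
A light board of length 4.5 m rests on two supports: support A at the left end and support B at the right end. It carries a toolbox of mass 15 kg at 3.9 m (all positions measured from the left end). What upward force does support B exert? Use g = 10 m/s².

R_B ≈ 130 N

Sum moments about support A (its reaction then has zero moment arm).
Toolbox: 15 × 10 = 150 N down at 3.9 m → arm 3.9 m, τ = 150 × 3.9 = 585 N·m clockwise.
Net load moment about support A = 585 N·m clockwise.
Reaction R at support B is upward at 4.5 m, arm 4.5 m → moment R × 4.5 counterclockwise.
Balancing moments: R × 4.5 = 585, giving R = 130 N.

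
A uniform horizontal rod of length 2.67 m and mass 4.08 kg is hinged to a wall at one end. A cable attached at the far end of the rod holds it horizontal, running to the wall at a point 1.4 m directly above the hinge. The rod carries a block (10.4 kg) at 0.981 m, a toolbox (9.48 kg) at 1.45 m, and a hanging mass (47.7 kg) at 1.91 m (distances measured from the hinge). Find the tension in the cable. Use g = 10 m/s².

Choose the hinge as the axis so the unknown hinge reaction has zero arm there.
Beam weight: 4.08 × 10 = 40.8 N down at 1.335 m → arm 1.335 m, τ = 40.8 × 1.335 = 54.47 N·m clockwise.
Block: 10.4 × 10 = 104 N down at 0.981 m → arm 0.981 m, τ = 104 × 0.981 = 102 N·m clockwise.
Toolbox: 9.48 × 10 = 94.8 N down at 1.45 m → arm 1.45 m, τ = 94.8 × 1.45 = 137.5 N·m clockwise.
Hanging mass: 47.7 × 10 = 477 N down at 1.91 m → arm 1.91 m, τ = 477 × 1.91 = 911.1 N·m clockwise.
Total clockwise load moment = 1205 N·m.
The cable tension T acts at 2.67 m; only its component perpendicular to the rod, T sinθ, produces torque. sinθ = h/√(h²+d²) = 1.4/√(1.4²+2.67²) = 0.4644.
For rotational equilibrium, T × 2.67 × 0.4644 = 1205, so T = 1205 / 1.24 = 972 N.

T ≈ 972 N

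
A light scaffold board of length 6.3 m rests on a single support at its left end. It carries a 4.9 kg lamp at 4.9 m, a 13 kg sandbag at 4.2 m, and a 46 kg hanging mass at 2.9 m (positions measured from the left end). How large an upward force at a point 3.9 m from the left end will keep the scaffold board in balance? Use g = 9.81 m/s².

About the left end:
Lamp: 4.9 × 9.81 = 48.07 N down at 4.9 m → arm 4.9 m, τ = 48.07 × 4.9 = 235.5 N·m clockwise.
Sandbag: 13 × 9.81 = 127.5 N down at 4.2 m → arm 4.2 m, τ = 127.5 × 4.2 = 535.5 N·m clockwise.
Hanging mass: 46 × 9.81 = 451.3 N down at 2.9 m → arm 2.9 m, τ = 451.3 × 2.9 = 1309 N·m clockwise.
Net moment of the loads = 2080 N·m clockwise.
The upward force F acts at a point 3.9 m from the left end, arm 3.9 m, giving F × 3.9 counterclockwise.
Στ = 0 ⇒ F × 3.9 = 2080 ⇒ F = 2080 / 3.9 = 533 N.

F ≈ 533 N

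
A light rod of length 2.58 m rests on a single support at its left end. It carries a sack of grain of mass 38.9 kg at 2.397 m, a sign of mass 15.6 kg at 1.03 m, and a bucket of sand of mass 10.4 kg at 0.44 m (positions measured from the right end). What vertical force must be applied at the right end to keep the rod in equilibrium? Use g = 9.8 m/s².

F ≈ 203 N

Choose the left end as the axis so the unknown pivot reaction has zero arm there.
Sack of grain: 38.9 × 9.8 = 381.2 N down at 2.397 m → arm 0.183 m, τ = 381.2 × 0.183 = 69.76 N·m clockwise.
Sign: 15.6 × 9.8 = 152.9 N down at 1.03 m → arm 1.55 m, τ = 152.9 × 1.55 = 237 N·m clockwise.
Bucket of sand: 10.4 × 9.8 = 101.9 N down at 0.44 m → arm 2.14 m, τ = 101.9 × 2.14 = 218.1 N·m clockwise.
Net moment of the loads = 524.9 N·m clockwise.
The upward force F acts at the right end, arm 2.58 m, giving F × 2.58 counterclockwise.
Balancing moments: F × 2.58 = 524.9, giving F = 524.9 / 2.58 = 203 N.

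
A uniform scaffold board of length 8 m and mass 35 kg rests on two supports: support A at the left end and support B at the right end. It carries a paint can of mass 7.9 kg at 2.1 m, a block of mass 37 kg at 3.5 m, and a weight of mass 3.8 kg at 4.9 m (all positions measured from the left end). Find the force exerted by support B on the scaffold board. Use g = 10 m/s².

R_B ≈ 381 N

Choose support A as the axis so its reaction then has zero moment arm.
Beam weight: 35 × 10 = 350 N down at 4 m → arm 4 m, τ = 350 × 4 = 1400 N·m clockwise.
Paint can: 7.9 × 10 = 79 N down at 2.1 m → arm 2.1 m, τ = 79 × 2.1 = 165.9 N·m clockwise.
Block: 37 × 10 = 370 N down at 3.5 m → arm 3.5 m, τ = 370 × 3.5 = 1295 N·m clockwise.
Weight: 3.8 × 10 = 38 N down at 4.9 m → arm 4.9 m, τ = 38 × 4.9 = 186.2 N·m clockwise.
Net load moment about support A = 3047 N·m clockwise.
Reaction R at support B is upward at 8 m, arm 8 m → moment R × 8 counterclockwise.
Στ = 0 ⇒ R × 8 = 3047 ⇒ R = 381 N.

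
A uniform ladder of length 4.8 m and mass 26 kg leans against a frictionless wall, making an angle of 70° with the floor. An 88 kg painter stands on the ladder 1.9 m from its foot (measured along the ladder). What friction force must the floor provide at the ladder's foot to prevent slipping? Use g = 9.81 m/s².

f ≈ 171 N

Sum moments about the foot of the ladder (the floor normal and friction both act there and drop out).
Ladder weight 26×9.81 = 255.1 N acts at 2.4 m along the ladder; its horizontal arm is 2.4·cos70° = 0.8208 m → τ = 209.4 N·m clockwise.
Painter: 88×9.81 = 863.3 N at 1.9 m → arm 0.6498 m → τ = 561 N·m clockwise.
Wall normal N acts horizontally at the top; its moment arm is the height L sinθ = 4.8·sin70° = 4.511 m, counterclockwise.
Setting net torque to zero: N × 4.511 = 770.4 → N = 171 N.
ΣFx = 0: friction at the foot balances the wall's push, so f = N_wall = 171 N.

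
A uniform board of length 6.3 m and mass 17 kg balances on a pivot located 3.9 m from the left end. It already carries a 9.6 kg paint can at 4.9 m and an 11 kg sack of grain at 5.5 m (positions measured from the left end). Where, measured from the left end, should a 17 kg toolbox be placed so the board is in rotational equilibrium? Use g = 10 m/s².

x ≈ 3.05 m from the left end

Taking torques about the pivot (at 3.9 m from the left end):
Beam weight: 17 × 10 = 170 N down at 3.15 m → arm 0.75 m, τ = 170 × 0.75 = 127.5 N·m counterclockwise.
Paint can: 9.6 × 10 = 96 N down at 4.9 m → arm 1 m, τ = 96 × 1 = 96 N·m clockwise.
Sack of grain: 11 × 10 = 110 N down at 5.5 m → arm 1.6 m, τ = 110 × 1.6 = 176 N·m clockwise.
Net moment of existing loads = 144.5 N·m clockwise.
The toolbox weighs 17 × 10 = 170 N and must supply an equal counterclockwise moment, so its lever arm about the pivot is 144.5 / 170 = 0.85 m.
That puts it at 3.9 − 0.85 = 3.05 m from the left end.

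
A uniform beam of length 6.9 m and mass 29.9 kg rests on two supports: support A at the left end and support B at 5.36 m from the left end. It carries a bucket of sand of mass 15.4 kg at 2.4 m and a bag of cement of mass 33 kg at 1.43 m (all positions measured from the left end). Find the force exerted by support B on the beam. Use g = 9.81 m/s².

Take moments about support A.
Beam weight: 29.9 × 9.81 = 293.3 N down at 3.45 m → arm 3.45 m, τ = 293.3 × 3.45 = 1012 N·m clockwise.
Bucket of sand: 15.4 × 9.81 = 151.1 N down at 2.4 m → arm 2.4 m, τ = 151.1 × 2.4 = 362.6 N·m clockwise.
Bag of cement: 33 × 9.81 = 323.7 N down at 1.43 m → arm 1.43 m, τ = 323.7 × 1.43 = 462.9 N·m clockwise.
Net load moment about support A = 1838 N·m clockwise.
Reaction R at support B is upward at 5.36 m, arm 5.36 m → moment R × 5.36 counterclockwise.
Setting net torque to zero: R × 5.36 = 1838 → R = 343 N.

R_B ≈ 343 N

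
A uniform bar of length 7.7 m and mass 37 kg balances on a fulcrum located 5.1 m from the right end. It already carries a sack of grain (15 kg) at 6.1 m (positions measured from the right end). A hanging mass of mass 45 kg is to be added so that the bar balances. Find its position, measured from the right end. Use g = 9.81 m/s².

x ≈ 5.79 m from the right end

Sum moments about the fulcrum (at 5.1 m from the right end) (the support reaction has zero arm there).
Beam weight: 37 × 9.81 = 363 N down at 3.85 m → arm 1.25 m, τ = 363 × 1.25 = 453.8 N·m clockwise.
Sack of grain: 15 × 9.81 = 147.2 N down at 6.1 m → arm 1 m, τ = 147.2 × 1 = 147.2 N·m counterclockwise.
Net moment of existing loads = 306.6 N·m clockwise.
The hanging mass weighs 45 × 9.81 = 441.5 N and must supply an equal counterclockwise moment, so its lever arm about the fulcrum is 306.6 / 441.5 = 0.694 m.
That puts it at 5.1 + 0.694 = 5.79 m from the right end.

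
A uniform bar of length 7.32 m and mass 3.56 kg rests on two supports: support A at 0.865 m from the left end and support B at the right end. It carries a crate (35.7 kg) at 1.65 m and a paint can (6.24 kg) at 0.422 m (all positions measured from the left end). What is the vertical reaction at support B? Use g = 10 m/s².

R_B ≈ 54.5 N

Take moments about support A.
Beam weight: 3.56 × 10 = 35.6 N down at 3.66 m → arm 2.795 m, τ = 35.6 × 2.795 = 99.5 N·m clockwise.
Crate: 35.7 × 10 = 357 N down at 1.65 m → arm 0.785 m, τ = 357 × 0.785 = 280.2 N·m clockwise.
Paint can: 6.24 × 10 = 62.4 N down at 0.422 m → arm 0.443 m, τ = 62.4 × 0.443 = 27.64 N·m counterclockwise.
Net load moment about support A = 352.1 N·m clockwise.
Reaction R at support B is upward at 7.32 m, arm 6.455 m → moment R × 6.455 counterclockwise.
Setting net torque to zero: R × 6.455 = 352.1 → R = 54.5 N.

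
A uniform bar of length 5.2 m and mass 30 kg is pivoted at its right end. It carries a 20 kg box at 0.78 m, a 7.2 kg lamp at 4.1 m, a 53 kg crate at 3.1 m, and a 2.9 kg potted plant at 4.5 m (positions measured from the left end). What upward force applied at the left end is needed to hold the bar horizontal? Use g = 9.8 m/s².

F ≈ 542 N

Take moments about the right end.
Beam weight: 30 × 9.8 = 294 N down at 2.6 m → arm 2.6 m, τ = 294 × 2.6 = 764.4 N·m counterclockwise.
Box: 20 × 9.8 = 196 N down at 0.78 m → arm 4.42 m, τ = 196 × 4.42 = 866.3 N·m counterclockwise.
Lamp: 7.2 × 9.8 = 70.56 N down at 4.1 m → arm 1.1 m, τ = 70.56 × 1.1 = 77.62 N·m counterclockwise.
Crate: 53 × 9.8 = 519.4 N down at 3.1 m → arm 2.1 m, τ = 519.4 × 2.1 = 1091 N·m counterclockwise.
Potted plant: 2.9 × 9.8 = 28.42 N down at 4.5 m → arm 0.7 m, τ = 28.42 × 0.7 = 19.89 N·m counterclockwise.
Net moment of the loads = 2819 N·m counterclockwise.
The upward force F acts at the left end, arm 5.2 m, giving F × 5.2 clockwise.
For rotational equilibrium, F × 5.2 = 2819, so F = 2819 / 5.2 = 542 N.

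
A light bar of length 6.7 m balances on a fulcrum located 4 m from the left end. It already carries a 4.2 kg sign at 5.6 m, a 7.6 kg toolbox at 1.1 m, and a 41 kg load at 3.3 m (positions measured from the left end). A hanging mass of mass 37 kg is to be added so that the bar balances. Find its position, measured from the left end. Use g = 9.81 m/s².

Sum moments about the fulcrum (at 4 m from the left end) (the support reaction has zero arm there).
Sign: 4.2 × 9.81 = 41.2 N down at 5.6 m → arm 1.6 m, τ = 41.2 × 1.6 = 65.92 N·m clockwise.
Toolbox: 7.6 × 9.81 = 74.56 N down at 1.1 m → arm 2.9 m, τ = 74.56 × 2.9 = 216.2 N·m counterclockwise.
Load: 41 × 9.81 = 402.2 N down at 3.3 m → arm 0.7 m, τ = 402.2 × 0.7 = 281.5 N·m counterclockwise.
Net moment of existing loads = 431.8 N·m counterclockwise.
The hanging mass weighs 37 × 9.81 = 363 N and must supply an equal clockwise moment, so its lever arm about the fulcrum is 431.8 / 363 = 1.19 m.
That puts it at 4 + 1.19 = 5.19 m from the left end.

x ≈ 5.19 m from the left end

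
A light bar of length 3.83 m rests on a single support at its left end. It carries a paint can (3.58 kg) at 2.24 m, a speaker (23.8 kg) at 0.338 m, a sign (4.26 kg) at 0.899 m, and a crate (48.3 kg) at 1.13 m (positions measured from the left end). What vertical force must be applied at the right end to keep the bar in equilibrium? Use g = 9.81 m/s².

Sum moments about the left end (the unknown pivot reaction has zero arm there).
Paint can: 3.58 × 9.81 = 35.12 N down at 2.24 m → arm 2.24 m, τ = 35.12 × 2.24 = 78.67 N·m clockwise.
Speaker: 23.8 × 9.81 = 233.5 N down at 0.338 m → arm 0.338 m, τ = 233.5 × 0.338 = 78.92 N·m clockwise.
Sign: 4.26 × 9.81 = 41.79 N down at 0.899 m → arm 0.899 m, τ = 41.79 × 0.899 = 37.57 N·m clockwise.
Crate: 48.3 × 9.81 = 473.8 N down at 1.13 m → arm 1.13 m, τ = 473.8 × 1.13 = 535.4 N·m clockwise.
Net moment of the loads = 730.6 N·m clockwise.
The upward force F acts at the right end, arm 3.83 m, giving F × 3.83 counterclockwise.
Setting net torque to zero: F × 3.83 = 730.6 → F = 730.6 / 3.83 = 191 N.

F ≈ 191 N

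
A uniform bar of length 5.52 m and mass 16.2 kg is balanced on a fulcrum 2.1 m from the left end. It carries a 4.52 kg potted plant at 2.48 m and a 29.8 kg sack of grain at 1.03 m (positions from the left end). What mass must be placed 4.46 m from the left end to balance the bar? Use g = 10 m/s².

Taking torques about the fulcrum (at 2.1 m from the left end):
Beam weight: 16.2 × 10 = 162 N down at 2.76 m → arm 0.66 m, τ = 162 × 0.66 = 106.9 N·m clockwise.
Potted plant: 4.52 × 10 = 45.2 N down at 2.48 m → arm 0.38 m, τ = 45.2 × 0.38 = 17.18 N·m clockwise.
Sack of grain: 29.8 × 10 = 298 N down at 1.03 m → arm 1.07 m, τ = 298 × 1.07 = 318.9 N·m counterclockwise.
Net moment of known loads = 194.8 N·m counterclockwise.
An unknown mass m at 4.46 m has arm 2.36 m; its moment is m·g·2.36 clockwise.
Στ = 0 ⇒ m × 10 × 2.36 = 194.8 ⇒ m = 194.8 / (10 × 2.36) = 8.25 kg.

m ≈ 8.25 kg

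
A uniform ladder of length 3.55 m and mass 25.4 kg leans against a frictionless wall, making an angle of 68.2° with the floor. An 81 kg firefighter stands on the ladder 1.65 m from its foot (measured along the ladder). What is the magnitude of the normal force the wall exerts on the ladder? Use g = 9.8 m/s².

Sum moments about the foot of the ladder (the floor normal and friction both act there and drop out).
Ladder weight 25.4×9.8 = 248.9 N acts at 1.775 m along the ladder; its horizontal arm is 1.775·cos68.2° = 0.6592 m → τ = 164.1 N·m clockwise.
Firefighter: 81×9.8 = 793.8 N at 1.65 m → arm 0.6128 m → τ = 486.4 N·m clockwise.
Wall normal N acts horizontally at the top; its moment arm is the height L sinθ = 3.55·sin68.2° = 3.296 m, counterclockwise.
Balancing moments: N × 3.296 = 650.5, giving N = 197 N.

N_wall ≈ 197 N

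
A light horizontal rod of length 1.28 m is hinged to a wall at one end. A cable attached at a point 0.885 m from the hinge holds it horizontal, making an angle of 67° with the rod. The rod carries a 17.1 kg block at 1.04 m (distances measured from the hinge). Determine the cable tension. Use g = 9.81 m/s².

T ≈ 214 N

Sum moments about the hinge (the unknown hinge reaction has zero arm there).
Block: 17.1 × 9.81 = 167.8 N down at 1.04 m → arm 1.04 m, τ = 167.8 × 1.04 = 174.5 N·m clockwise.
Total clockwise load moment = 174.5 N·m.
The cable tension T acts at 0.885 m; only its component perpendicular to the rod, T sinθ, produces torque. sin 67° = 0.9205.
For rotational equilibrium, T × 0.885 × 0.9205 = 174.5, so T = 174.5 / 0.8146 = 214 N.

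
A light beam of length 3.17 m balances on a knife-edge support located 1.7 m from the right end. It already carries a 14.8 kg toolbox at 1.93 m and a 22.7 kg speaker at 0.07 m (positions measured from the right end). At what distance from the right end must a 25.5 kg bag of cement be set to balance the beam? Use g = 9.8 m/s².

Take moments about the knife-edge support (at 1.7 m from the right end).
Toolbox: 14.8 × 9.8 = 145 N down at 1.93 m → arm 0.23 m, τ = 145 × 0.23 = 33.35 N·m counterclockwise.
Speaker: 22.7 × 9.8 = 222.5 N down at 0.07 m → arm 1.63 m, τ = 222.5 × 1.63 = 362.7 N·m clockwise.
Net moment of existing loads = 329.3 N·m clockwise.
The bag of cement weighs 25.5 × 9.8 = 249.9 N and must supply an equal counterclockwise moment, so its lever arm about the knife-edge support is 329.3 / 249.9 = 1.32 m.
That puts it at 1.7 + 1.32 = 3.02 m from the right end.

x ≈ 3.02 m from the right end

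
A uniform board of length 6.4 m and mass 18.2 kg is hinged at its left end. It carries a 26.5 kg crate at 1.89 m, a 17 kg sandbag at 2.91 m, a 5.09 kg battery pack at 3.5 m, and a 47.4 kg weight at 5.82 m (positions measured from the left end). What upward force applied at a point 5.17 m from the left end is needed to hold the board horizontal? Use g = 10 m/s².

F ≈ 873 N

Choose the left end as the axis so the unknown pivot reaction has zero arm there.
Beam weight: 18.2 × 10 = 182 N down at 3.2 m → arm 3.2 m, τ = 182 × 3.2 = 582.4 N·m clockwise.
Crate: 26.5 × 10 = 265 N down at 1.89 m → arm 1.89 m, τ = 265 × 1.89 = 500.8 N·m clockwise.
Sandbag: 17 × 10 = 170 N down at 2.91 m → arm 2.91 m, τ = 170 × 2.91 = 494.7 N·m clockwise.
Battery pack: 5.09 × 10 = 50.9 N down at 3.5 m → arm 3.5 m, τ = 50.9 × 3.5 = 178.2 N·m clockwise.
Weight: 47.4 × 10 = 474 N down at 5.82 m → arm 5.82 m, τ = 474 × 5.82 = 2759 N·m clockwise.
Net moment of the loads = 4515 N·m clockwise.
The upward force F acts at a point 5.17 m from the left end, arm 5.17 m, giving F × 5.17 counterclockwise.
For rotational equilibrium, F × 5.17 = 4515, so F = 4515 / 5.17 = 873 N.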